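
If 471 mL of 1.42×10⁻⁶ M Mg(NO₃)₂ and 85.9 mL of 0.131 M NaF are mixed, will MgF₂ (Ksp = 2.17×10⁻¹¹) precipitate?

Yes

Total volume after mixing = 471 + 85.9 = 556.9 mL.
[Mg²⁺] = (1.42×10⁻⁶)(471)/556.9 = 1.20×10⁻⁶ M
[F⁻] = (0.131)(85.9)/556.9 = 2.02×10⁻² M
Q = [Mg²⁺][F⁻]^2 = 4.90×10⁻¹⁰
Because Q > Ksp (4.90×10⁻¹⁰ vs 2.17×10⁻¹¹), a precipitate of MgF₂ forms.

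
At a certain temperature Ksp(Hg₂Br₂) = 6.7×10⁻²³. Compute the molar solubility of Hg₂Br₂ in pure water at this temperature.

Hg₂Br₂(s) ⇌ Hg₂²⁺(aq) + 2 Br⁻(aq)
With molar solubility s: [Hg₂²⁺] = s, [Br⁻] = 2s.
Ksp = [Hg₂²⁺][Br⁻]^2 = s · (2s)^2 = 4s^3
4s^3 = 6.7×10⁻²³  ⇒  s^3 = 1.7×10⁻²³
Taking the 3rd root, s = 2.6×10⁻⁸ mol L⁻¹.

2.6×10⁻⁸ M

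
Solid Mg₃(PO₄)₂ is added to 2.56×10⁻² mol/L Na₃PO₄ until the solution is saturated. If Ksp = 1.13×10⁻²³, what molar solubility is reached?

8.61×10⁻⁸ M

Mg₃(PO₄)₂(s) ⇌ 3 Mg²⁺(aq) + 2 PO₄³⁻(aq)
With PO₄³⁻ already at 2.56×10⁻² mol/L and s small, take [PO₄³⁻] ≈ 2.56×10⁻² mol/L and [Mg²⁺] = 3s.
Ksp = [Mg²⁺]^3[PO₄³⁻]^2 = (3s)^3(2.56×10⁻²)^2
(3s)^3 = 1.13×10⁻²³ / (2.56×10⁻²)^2 = 1.72×10⁻²⁰
s = 8.61×10⁻⁸ mol/L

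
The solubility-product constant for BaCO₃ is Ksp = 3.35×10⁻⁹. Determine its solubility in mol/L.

5.79×10⁻⁵ M

BaCO₃(s) ⇌ Ba²⁺(aq) + CO₃²⁻(aq)
If s mol/L of BaCO₃ dissolves, [Ba²⁺] = s and [CO₃²⁻] = s.
Ksp = [Ba²⁺][CO₃²⁻] = s · s = s^2
s^2 = 3.35×10⁻⁹
s = 5.79×10⁻⁵ mol/L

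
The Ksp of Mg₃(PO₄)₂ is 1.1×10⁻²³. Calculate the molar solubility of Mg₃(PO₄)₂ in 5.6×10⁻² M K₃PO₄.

5.1×10⁻⁸ M

Mg₃(PO₄)₂(s) ⇌ 3 Mg²⁺(aq) + 2 PO₄³⁻(aq)
With PO₄³⁻ already at 5.6×10⁻² M and s small, take [PO₄³⁻] ≈ 5.6×10⁻² M and [Mg²⁺] = 3s.
Ksp = [Mg²⁺]^3[PO₄³⁻]^2 = (3s)^3(5.6×10⁻²)^2
(3s)^3 = 1.1×10⁻²³ / (5.6×10⁻²)^2 = 3.5×10⁻²¹
s = 5.1×10⁻⁸ M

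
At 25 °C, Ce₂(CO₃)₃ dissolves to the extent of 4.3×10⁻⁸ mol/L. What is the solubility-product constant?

Ksp = 1.6×10⁻³⁵

Ce₂(CO₃)₃(s) ⇌ 2 Ce³⁺(aq) + 3 CO₃²⁻(aq)
With molar solubility s: [Ce³⁺] = 2s, [CO₃²⁻] = 3s.
Ksp = [Ce³⁺]^2[CO₃²⁻]^3 = (2s)^2 · (3s)^3 = 108s^5
Ksp = 108 × (4.3×10⁻⁸)^5 = 1.6×10⁻³⁵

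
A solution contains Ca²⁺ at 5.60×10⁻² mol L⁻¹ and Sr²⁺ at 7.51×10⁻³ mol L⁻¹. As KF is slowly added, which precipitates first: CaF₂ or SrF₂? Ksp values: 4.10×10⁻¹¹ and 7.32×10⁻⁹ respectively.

CaF₂

A salt starts to precipitate once the ion product Q reaches its Ksp.
For CaF₂: [F⁻] = (Ksp/[Ca²⁺])^(1/2) = 2.71×10⁻⁵ mol L⁻¹
For SrF₂: [F⁻] = (Ksp/[Sr²⁺])^(1/2) = 9.87×10⁻⁴ mol L⁻¹
Since CaF₂ needs less F⁻ to reach saturation, it precipitates first.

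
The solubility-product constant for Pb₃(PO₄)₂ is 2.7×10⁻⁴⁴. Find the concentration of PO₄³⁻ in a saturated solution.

Pb₃(PO₄)₂(s) ⇌ 3 Pb²⁺(aq) + 2 PO₄³⁻(aq)
With molar solubility s: [Pb²⁺] = 3s, [PO₄³⁻] = 2s.
Ksp = [Pb²⁺]^3[PO₄³⁻]^2 = (3s)^3 · (2s)^2 = 108s^5 = 2.7×10⁻⁴⁴
s = 7.6×10⁻¹⁰ M
[PO₄³⁻] = 2s = 1.5×10⁻⁹ M

1.5×10⁻⁹ M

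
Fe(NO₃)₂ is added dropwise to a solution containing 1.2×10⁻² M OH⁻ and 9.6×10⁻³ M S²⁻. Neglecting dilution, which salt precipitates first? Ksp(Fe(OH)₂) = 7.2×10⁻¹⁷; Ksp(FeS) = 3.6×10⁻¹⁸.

The threshold for precipitation is Q = Ksp.
For Fe(OH)₂: [Fe²⁺] = (Ksp/[OH⁻]^2) = 5.0×10⁻¹³ M
For FeS: [Fe²⁺] = (Ksp/[S²⁻]) = 3.8×10⁻¹⁶ M
The smaller threshold [Fe²⁺] is reached first, so FeS precipitates first.

FeS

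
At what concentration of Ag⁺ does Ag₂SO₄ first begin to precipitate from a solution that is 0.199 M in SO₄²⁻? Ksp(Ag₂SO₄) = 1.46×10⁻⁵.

Each salt precipitates once Q = Ksp for that salt.
Ag₂SO₄(s) ⇌ 2 Ag⁺(aq) + SO₄²⁻(aq)
Ksp = [Ag⁺]^2[SO₄²⁻] = [Ag⁺]^2(0.199)
[Ag⁺]^2 = 1.46×10⁻⁵ / (0.199) = 7.34×10⁻⁵
[Ag⁺] = 8.57×10⁻³ M

8.57×10⁻³ M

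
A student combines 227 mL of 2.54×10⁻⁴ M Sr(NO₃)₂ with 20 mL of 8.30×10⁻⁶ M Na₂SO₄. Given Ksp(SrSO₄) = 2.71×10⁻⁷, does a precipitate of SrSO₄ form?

No

The combined volume is 247 mL.
[Sr²⁺] = (2.54×10⁻⁴)(227)/247 = 2.33×10⁻⁴ M
[SO₄²⁻] = (8.30×10⁻⁶)(20)/247 = 6.72×10⁻⁷ M
Q = [Sr²⁺][SO₄²⁻] = 1.57×10⁻¹⁰
Since Q (1.57×10⁻¹⁰) is less than Ksp (2.71×10⁻⁷), no SrSO₄ precipitates.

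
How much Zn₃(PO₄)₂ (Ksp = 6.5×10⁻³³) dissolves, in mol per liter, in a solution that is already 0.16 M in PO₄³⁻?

2.1×10⁻¹¹ M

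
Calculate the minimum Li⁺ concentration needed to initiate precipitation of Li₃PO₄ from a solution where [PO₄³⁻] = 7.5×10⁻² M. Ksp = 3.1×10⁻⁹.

Precipitation of each salt begins when its ion product equals Ksp.
Li₃PO₄(s) ⇌ 3 Li⁺(aq) + PO₄³⁻(aq)
Ksp = [Li⁺]^3[PO₄³⁻] = [Li⁺]^3(7.5×10⁻²)
[Li⁺]^3 = 3.1×10⁻⁹ / (7.5×10⁻²) = 4.1×10⁻⁸
[Li⁺] = 3.5×10⁻³ M

3.5×10⁻³ M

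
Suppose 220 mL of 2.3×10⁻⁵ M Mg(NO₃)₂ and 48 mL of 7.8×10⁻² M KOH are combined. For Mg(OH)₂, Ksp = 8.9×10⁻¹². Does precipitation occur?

The combined volume is 268 mL.
[Mg²⁺] = (2.3×10⁻⁵)(220)/268 = 1.9×10⁻⁵ M
[OH⁻] = (7.8×10⁻²)(48)/268 = 1.4×10⁻² M
Q = [Mg²⁺][OH⁻]^2 = 3.7×10⁻⁹
Because Q > Ksp (3.7×10⁻⁹ vs 8.9×10⁻¹²), a precipitate of Mg(OH)₂ forms.

Yes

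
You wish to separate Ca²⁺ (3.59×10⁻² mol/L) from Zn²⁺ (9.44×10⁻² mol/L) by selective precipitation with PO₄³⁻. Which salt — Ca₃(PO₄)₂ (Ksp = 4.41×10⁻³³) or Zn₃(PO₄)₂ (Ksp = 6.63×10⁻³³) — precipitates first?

Each salt precipitates once Q = Ksp for that salt.
For Ca₃(PO₄)₂: [PO₄³⁻] = (Ksp/[Ca²⁺]^3)^(1/2) = 9.76×10⁻¹⁵ mol/L
For Zn₃(PO₄)₂: [PO₄³⁻] = (Ksp/[Zn²⁺]^3)^(1/2) = 2.81×10⁻¹⁵ mol/L
The smaller threshold [PO₄³⁻] is reached first, so Zn₃(PO₄)₂ precipitates first.

Zn₃(PO₄)₂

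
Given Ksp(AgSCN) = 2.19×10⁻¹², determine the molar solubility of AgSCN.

1.48×10⁻⁶ M

AgSCN(s) ⇌ Ag⁺(aq) + SCN⁻(aq)
Call the molar solubility s, so that [Ag⁺] = s and [SCN⁻] = s.
Ksp = [Ag⁺][SCN⁻] = s · s = s^2
s^2 = 2.19×10⁻¹²
s = 1.48×10⁻⁶ mol L⁻¹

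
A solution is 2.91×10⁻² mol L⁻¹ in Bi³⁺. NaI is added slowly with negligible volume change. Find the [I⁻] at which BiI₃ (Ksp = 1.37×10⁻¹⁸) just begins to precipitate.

Precipitation of each salt begins when its ion product equals Ksp.
BiI₃(s) ⇌ Bi³⁺(aq) + 3 I⁻(aq)
Ksp = [Bi³⁺][I⁻]^3 = [I⁻]^3(2.91×10⁻²)
[I⁻]^3 = 1.37×10⁻¹⁸ / (2.91×10⁻²) = 4.71×10⁻¹⁷
[I⁻] = 3.61×10⁻⁶ mol L⁻¹

3.61×10⁻⁶ M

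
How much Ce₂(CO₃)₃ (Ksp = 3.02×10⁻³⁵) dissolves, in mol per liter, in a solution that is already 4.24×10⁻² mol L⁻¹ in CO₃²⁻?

Ce₂(CO₃)₃(s) ⇌ 2 Ce³⁺(aq) + 3 CO₃²⁻(aq)
The solution already contains CO₃²⁻ at 4.24×10⁻² mol L⁻¹. Let s be the molar solubility of Ce₂(CO₃)₃.
[CO₃²⁻] ≈ 4.24×10⁻² mol L⁻¹ (common ion dominates); [Ce³⁺] = 2s.
Ksp = [Ce³⁺]^2[CO₃²⁻]^3 = (2s)^2(4.24×10⁻²)^3
(2s)^2 = 3.02×10⁻³⁵ / (4.24×10⁻²)^3 = 3.96×10⁻³¹
s = 3.15×10⁻¹⁶ mol L⁻¹

3.15×10⁻¹⁶ M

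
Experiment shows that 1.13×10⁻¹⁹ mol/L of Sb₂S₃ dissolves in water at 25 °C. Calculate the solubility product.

Ksp = 1.99×10⁻⁹³

Sb₂S₃(s) ⇌ 2 Sb³⁺(aq) + 3 S²⁻(aq)
If s mol/L of Sb₂S₃ dissolves, [Sb³⁺] = 2s and [S²⁻] = 3s.
Ksp = [Sb³⁺]^2[S²⁻]^3 = (2s)^2 · (3s)^3 = 108s^5
Ksp = 108 × (1.13×10⁻¹⁹)^5 = 1.99×10⁻⁹³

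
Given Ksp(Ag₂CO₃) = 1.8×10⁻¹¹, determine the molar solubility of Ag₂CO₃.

1.7×10⁻⁴ M

Ag₂CO₃(s) ⇌ 2 Ag⁺(aq) + CO₃²⁻(aq)
If s mol/L of Ag₂CO₃ dissolves, [Ag⁺] = 2s and [CO₃²⁻] = s.
Ksp = [Ag⁺]^2[CO₃²⁻] = (2s)^2 · s = 4s^3
4s^3 = 1.8×10⁻¹¹  ⇒  s^3 = 4.5×10⁻¹²
Taking the 3rd root, s = 1.7×10⁻⁴ mol L⁻¹.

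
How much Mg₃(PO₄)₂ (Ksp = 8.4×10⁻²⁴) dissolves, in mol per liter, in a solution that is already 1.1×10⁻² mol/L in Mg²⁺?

1.3×10⁻⁹ M

Mg₃(PO₄)₂(s) ⇌ 3 Mg²⁺(aq) + 2 PO₄³⁻(aq)
With Mg²⁺ already at 1.1×10⁻² mol/L and s small, take [Mg²⁺] ≈ 1.1×10⁻² mol/L and [PO₄³⁻] = 2s.
Ksp = [Mg²⁺]^3[PO₄³⁻]^2 = (1.1×10⁻²)^3(2s)^2
(2s)^2 = 8.4×10⁻²⁴ / (1.1×10⁻²)^3 = 6.3×10⁻¹⁸
s = 1.3×10⁻⁹ mol/L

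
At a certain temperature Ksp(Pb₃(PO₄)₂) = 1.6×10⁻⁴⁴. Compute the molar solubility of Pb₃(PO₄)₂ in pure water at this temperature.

6.8×10⁻¹⁰ M

Pb₃(PO₄)₂(s) ⇌ 3 Pb²⁺(aq) + 2 PO₄³⁻(aq)
If s mol/L of Pb₃(PO₄)₂ dissolves, [Pb²⁺] = 3s and [PO₄³⁻] = 2s.
Ksp = [Pb²⁺]^3[PO₄³⁻]^2 = (3s)^3 · (2s)^2 = 108s^5
108s^5 = 1.6×10⁻⁴⁴  ⇒  s^5 = 1.5×10⁻⁴⁶
Taking the 5th root, s = 6.8×10⁻¹⁰ M.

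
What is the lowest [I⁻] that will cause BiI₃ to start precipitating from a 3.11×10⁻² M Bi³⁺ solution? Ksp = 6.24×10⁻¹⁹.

A salt starts to precipitate once the ion product Q reaches its Ksp.
BiI₃(s) ⇌ Bi³⁺(aq) + 3 I⁻(aq)
Ksp = [Bi³⁺][I⁻]^3 = [I⁻]^3(3.11×10⁻²)
[I⁻]^3 = 6.24×10⁻¹⁹ / (3.11×10⁻²) = 2.01×10⁻¹⁷
[I⁻] = 2.72×10⁻⁶ M

2.72×10⁻⁶ M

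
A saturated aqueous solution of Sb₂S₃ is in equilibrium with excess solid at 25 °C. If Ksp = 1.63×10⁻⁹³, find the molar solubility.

Sb₂S₃(s) ⇌ 2 Sb³⁺(aq) + 3 S²⁻(aq)
For each mole of Sb₂S₃ that dissolves per liter, [Sb³⁺] = 2s and [S²⁻] = 3s; let s denote this solubility.
Ksp = [Sb³⁺]^2[S²⁻]^3 = (2s)^2 · (3s)^3 = 108s^5
108s^5 = 1.63×10⁻⁹³  ⇒  s^5 = 1.51×10⁻⁹⁵
s = (1.51×10⁻⁹⁵)^(1/5) = 1.09×10⁻¹⁹ mol L⁻¹

1.09×10⁻¹⁹ M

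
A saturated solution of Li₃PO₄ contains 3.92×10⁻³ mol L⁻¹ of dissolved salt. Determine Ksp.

Li₃PO₄(s) ⇌ 3 Li⁺(aq) + PO₄³⁻(aq)
Let s be the molar solubility. Then [Li⁺] = 3s and [PO₄³⁻] = s.
Ksp = [Li⁺]^3[PO₄³⁻] = (3s)^3 · s = 27s^4
Ksp = 27 × (3.92×10⁻³)^4 = 6.38×10⁻⁹

Ksp = 6.38×10⁻⁹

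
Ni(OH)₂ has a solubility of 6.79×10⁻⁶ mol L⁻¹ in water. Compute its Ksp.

Ni(OH)₂(s) ⇌ Ni²⁺(aq) + 2 OH⁻(aq)
Let s be the molar solubility. Then [Ni²⁺] = s and [OH⁻] = 2s.
Ksp = [Ni²⁺][OH⁻]^2 = s · (2s)^2 = 4s^3
Ksp = 4 × (6.79×10⁻⁶)^3 = 1.25×10⁻¹⁵

Ksp = 1.25×10⁻¹⁵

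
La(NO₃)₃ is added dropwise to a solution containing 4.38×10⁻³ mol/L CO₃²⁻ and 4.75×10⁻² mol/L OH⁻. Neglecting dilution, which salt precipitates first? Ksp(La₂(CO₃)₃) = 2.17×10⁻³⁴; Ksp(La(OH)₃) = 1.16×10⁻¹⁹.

La(OH)₃

Precipitation begins when Q = Ksp.
For La₂(CO₃)₃: [La³⁺] = (Ksp/[CO₃²⁻]^3)^(1/2) = 5.08×10⁻¹⁴ mol/L
For La(OH)₃: [La³⁺] = (Ksp/[OH⁻]^3) = 1.08×10⁻¹⁵ mol/L
Since La(OH)₃ needs less La³⁺ to reach saturation, it precipitates first.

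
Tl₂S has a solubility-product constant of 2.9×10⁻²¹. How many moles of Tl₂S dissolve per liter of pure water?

9.0×10⁻⁸ M

Tl₂S(s) ⇌ 2 Tl⁺(aq) + S²⁻(aq)
Call the molar solubility s, so that [Tl⁺] = 2s and [S²⁻] = s.
Ksp = [Tl⁺]^2[S²⁻] = (2s)^2 · s = 4s^3
4s^3 = 2.9×10⁻²¹  ⇒  s^3 = 7.3×10⁻²²
Taking the 3rd root, s = 9.0×10⁻⁸ mol/L.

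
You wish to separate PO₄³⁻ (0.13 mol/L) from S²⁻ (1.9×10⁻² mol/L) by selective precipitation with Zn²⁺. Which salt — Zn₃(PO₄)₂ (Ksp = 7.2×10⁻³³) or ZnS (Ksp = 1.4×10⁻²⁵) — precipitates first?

ZnS

Precipitation of each salt begins when its ion product equals Ksp.
For Zn₃(PO₄)₂: [Zn²⁺] = (Ksp/[PO₄³⁻]^2)^(1/3) = 7.5×10⁻¹¹ mol/L
For ZnS: [Zn²⁺] = (Ksp/[S²⁻]) = 7.4×10⁻²⁴ mol/L
ZnS requires the lower [Zn²⁺], so it precipitates first.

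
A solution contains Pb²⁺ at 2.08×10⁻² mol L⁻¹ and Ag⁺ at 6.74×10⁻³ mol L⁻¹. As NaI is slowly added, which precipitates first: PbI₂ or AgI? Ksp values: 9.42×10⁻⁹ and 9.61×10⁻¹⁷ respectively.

Precipitation begins when Q = Ksp.
For PbI₂: [I⁻] = (Ksp/[Pb²⁺])^(1/2) = 6.73×10⁻⁴ mol L⁻¹
For AgI: [I⁻] = (Ksp/[Ag⁺]) = 1.43×10⁻¹⁴ mol L⁻¹
The smaller threshold [I⁻] is reached first, so AgI precipitates first.

AgI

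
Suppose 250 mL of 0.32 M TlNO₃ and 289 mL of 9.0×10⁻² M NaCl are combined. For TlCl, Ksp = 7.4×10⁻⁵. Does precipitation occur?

Yes

The combined volume is 539 mL.
[Tl⁺] = (0.32)(250)/539 = 0.15 M
[Cl⁻] = (9.0×10⁻²)(289)/539 = 4.8×10⁻² M
Q = [Tl⁺][Cl⁻] = 7.2×10⁻³
Since Q (7.2×10⁻³) exceeds Ksp (7.4×10⁻⁵), TlCl will precipitate.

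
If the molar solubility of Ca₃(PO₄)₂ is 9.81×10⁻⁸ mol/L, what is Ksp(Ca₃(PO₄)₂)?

Ca₃(PO₄)₂(s) ⇌ 3 Ca²⁺(aq) + 2 PO₄³⁻(aq)
With molar solubility s: [Ca²⁺] = 3s, [PO₄³⁻] = 2s.
Ksp = [Ca²⁺]^3[PO₄³⁻]^2 = (3s)^3 · (2s)^2 = 108s^5
Ksp = 108 × (9.81×10⁻⁸)^5 = 9.81×10⁻³⁴

Ksp = 9.81×10⁻³⁴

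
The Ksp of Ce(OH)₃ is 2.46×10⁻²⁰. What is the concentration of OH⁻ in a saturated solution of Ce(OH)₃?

1.65×10⁻⁵ M

Ce(OH)₃(s) ⇌ Ce³⁺(aq) + 3 OH⁻(aq)
If s mol/L of Ce(OH)₃ dissolves, [Ce³⁺] = s and [OH⁻] = 3s.
Ksp = [Ce³⁺][OH⁻]^3 = s · (3s)^3 = 27s^4 = 2.46×10⁻²⁰
s = 5.49×10⁻⁶ M
[OH⁻] = 3s = 1.65×10⁻⁵ M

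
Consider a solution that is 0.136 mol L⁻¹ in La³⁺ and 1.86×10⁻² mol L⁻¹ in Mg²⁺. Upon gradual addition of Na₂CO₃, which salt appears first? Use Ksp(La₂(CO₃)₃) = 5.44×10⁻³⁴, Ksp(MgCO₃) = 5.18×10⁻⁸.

La₂(CO₃)₃

The threshold for precipitation is Q = Ksp.
For La₂(CO₃)₃: [CO₃²⁻] = (Ksp/[La³⁺]^2)^(1/3) = 3.09×10⁻¹¹ mol L⁻¹
For MgCO₃: [CO₃²⁻] = (Ksp/[Mg²⁺]) = 2.78×10⁻⁶ mol L⁻¹
La₂(CO₃)₃ requires the lower [CO₃²⁻], so it precipitates first.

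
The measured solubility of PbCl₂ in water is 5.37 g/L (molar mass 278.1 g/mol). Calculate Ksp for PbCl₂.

Convert to molarity: s = 5.37 / 278.1 = 1.9310×10⁻² mol/L
PbCl₂(s) ⇌ Pb²⁺(aq) + 2 Cl⁻(aq)
If s mol/L of PbCl₂ dissolves, [Pb²⁺] = s and [Cl⁻] = 2s.
Ksp = [Pb²⁺][Cl⁻]^2 = s · (2s)^2 = 4s^3
Ksp = 4 × (1.9310×10⁻²)^3 = 2.88×10⁻⁵

Ksp = 2.88×10⁻⁵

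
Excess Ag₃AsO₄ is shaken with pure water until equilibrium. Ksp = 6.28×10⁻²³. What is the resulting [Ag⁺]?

3.70×10⁻⁶ M

Ag₃AsO₄(s) ⇌ 3 Ag⁺(aq) + AsO₄³⁻(aq)
For each mole of Ag₃AsO₄ that dissolves per liter, [Ag⁺] = 3s and [AsO₄³⁻] = s; let s denote this solubility.
Ksp = [Ag⁺]^3[AsO₄³⁻] = (3s)^3 · s = 27s^4 = 6.28×10⁻²³
s = 1.23×10⁻⁶ mol L⁻¹
[Ag⁺] = 3s = 3.70×10⁻⁶ mol L⁻¹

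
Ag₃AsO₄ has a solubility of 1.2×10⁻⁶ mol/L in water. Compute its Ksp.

Ag₃AsO₄(s) ⇌ 3 Ag⁺(aq) + AsO₄³⁻(aq)
Call the molar solubility s, so that [Ag⁺] = 3s and [AsO₄³⁻] = s.
Ksp = [Ag⁺]^3[AsO₄³⁻] = (3s)^3 · s = 27s^4
Ksp = 27 × (1.2×10⁻⁶)^4 = 5.6×10⁻²³

Ksp = 5.6×10⁻²³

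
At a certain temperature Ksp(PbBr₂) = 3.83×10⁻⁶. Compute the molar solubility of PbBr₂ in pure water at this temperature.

9.86×10⁻³ M

PbBr₂(s) ⇌ Pb²⁺(aq) + 2 Br⁻(aq)
For each mole of PbBr₂ that dissolves per liter, [Pb²⁺] = s and [Br⁻] = 2s; let s denote this solubility.
Ksp = [Pb²⁺][Br⁻]^2 = s · (2s)^2 = 4s^3
4s^3 = 3.83×10⁻⁶  ⇒  s^3 = 9.58×10⁻⁷
s = 9.86×10⁻³ mol L⁻¹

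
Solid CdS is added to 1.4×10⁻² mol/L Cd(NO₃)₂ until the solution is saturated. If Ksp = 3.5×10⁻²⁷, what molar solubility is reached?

CdS(s) ⇌ Cd²⁺(aq) + S²⁻(aq)
Cd²⁺ is already present at 1.4×10⁻² mol/L. If s mol/L of CdS dissolves, [S²⁻] = s while [Cd²⁺] ≈ 1.4×10⁻² mol/L.
Ksp = [Cd²⁺][S²⁻] = (1.4×10⁻²)s
s = 3.5×10⁻²⁷ / (1.4×10⁻²) = 2.5×10⁻²⁵
s = 2.5×10⁻²⁵ mol/L

2.5×10⁻²⁵ M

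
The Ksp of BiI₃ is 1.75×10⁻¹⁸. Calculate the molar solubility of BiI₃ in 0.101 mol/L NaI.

1.70×10⁻¹⁵ M

BiI₃(s) ⇌ Bi³⁺(aq) + 3 I⁻(aq)
The solution already contains I⁻ at 0.101 mol/L. Let s be the molar solubility of BiI₃.
[I⁻] ≈ 0.101 mol/L (common ion dominates); [Bi³⁺] = s.
Ksp = [Bi³⁺][I⁻]^3 = s(0.101)^3
s = 1.75×10⁻¹⁸ / (0.101)^3 = 1.70×10⁻¹⁵
s = 1.70×10⁻¹⁵ mol/L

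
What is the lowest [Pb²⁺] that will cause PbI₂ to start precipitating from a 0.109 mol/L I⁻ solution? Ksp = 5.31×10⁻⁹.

Precipitation begins when Q = Ksp.
PbI₂(s) ⇌ Pb²⁺(aq) + 2 I⁻(aq)
Ksp = [Pb²⁺][I⁻]^2 = [Pb²⁺](0.109)^2
[Pb²⁺] = 5.31×10⁻⁹ / (0.109)^2 = 4.47×10⁻⁷
[Pb²⁺] = 4.47×10⁻⁷ mol/L

4.47×10⁻⁷ M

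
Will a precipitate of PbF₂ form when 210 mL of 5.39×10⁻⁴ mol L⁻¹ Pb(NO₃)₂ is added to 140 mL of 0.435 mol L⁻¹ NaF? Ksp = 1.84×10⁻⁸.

Yes

Total volume after mixing = 210 + 140 = 350 mL.
[Pb²⁺] = (5.39×10⁻⁴)(210)/350 = 3.23×10⁻⁴ mol L⁻¹
[F⁻] = (0.435)(140)/350 = 0.174 mol L⁻¹
Q = [Pb²⁺][F⁻]^2 = 9.79×10⁻⁶
Since Q (9.79×10⁻⁶) exceeds Ksp (1.84×10⁻⁸), PbF₂ will precipitate.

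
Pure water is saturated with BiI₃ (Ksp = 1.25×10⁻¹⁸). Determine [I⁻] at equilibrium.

4.40×10⁻⁵ M

BiI₃(s) ⇌ Bi³⁺(aq) + 3 I⁻(aq)
Call the molar solubility s, so that [Bi³⁺] = s and [I⁻] = 3s.
Ksp = [Bi³⁺][I⁻]^3 = s · (3s)^3 = 27s^4 = 1.25×10⁻¹⁸
s = 1.47×10⁻⁵ M
[I⁻] = 3s = 4.40×10⁻⁵ M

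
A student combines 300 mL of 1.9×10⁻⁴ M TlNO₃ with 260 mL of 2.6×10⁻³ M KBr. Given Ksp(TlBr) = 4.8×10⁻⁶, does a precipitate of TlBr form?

The combined volume is 560 mL.
[Tl⁺] = (1.9×10⁻⁴)(300)/560 = 1.0×10⁻⁴ M
[Br⁻] = (2.6×10⁻³)(260)/560 = 1.2×10⁻³ M
Q = [Tl⁺][Br⁻] = 1.2×10⁻⁷
Q < Ksp (1.2×10⁻⁷ vs 4.8×10⁻⁶); the solution remains unsaturated and no precipitate forms.

No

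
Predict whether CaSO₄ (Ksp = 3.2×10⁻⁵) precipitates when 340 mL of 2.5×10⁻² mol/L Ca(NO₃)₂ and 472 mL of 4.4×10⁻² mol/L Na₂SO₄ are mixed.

Total volume after mixing = 340 + 472 = 812 mL.
[Ca²⁺] = (2.5×10⁻²)(340)/812 = 1.0×10⁻² mol/L
[SO₄²⁻] = (4.4×10⁻²)(472)/812 = 2.6×10⁻² mol/L
Q = [Ca²⁺][SO₄²⁻] = 2.7×10⁻⁴
Since Q (2.7×10⁻⁴) exceeds Ksp (3.2×10⁻⁵), CaSO₄ will precipitate.

Yes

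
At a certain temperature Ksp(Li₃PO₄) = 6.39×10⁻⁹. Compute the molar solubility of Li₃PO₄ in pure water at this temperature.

3.92×10⁻³ M

Li₃PO₄(s) ⇌ 3 Li⁺(aq) + PO₄³⁻(aq)
Call the molar solubility s, so that [Li⁺] = 3s and [PO₄³⁻] = s.
Ksp = [Li⁺]^3[PO₄³⁻] = (3s)^3 · s = 27s^4
27s^4 = 6.39×10⁻⁹  ⇒  s^4 = 2.37×10⁻¹⁰
s = (2.37×10⁻¹⁰)^(1/4) = 3.92×10⁻³ mol L⁻¹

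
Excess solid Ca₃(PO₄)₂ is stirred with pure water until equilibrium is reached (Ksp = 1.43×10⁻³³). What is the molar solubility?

1.06×10⁻⁷ M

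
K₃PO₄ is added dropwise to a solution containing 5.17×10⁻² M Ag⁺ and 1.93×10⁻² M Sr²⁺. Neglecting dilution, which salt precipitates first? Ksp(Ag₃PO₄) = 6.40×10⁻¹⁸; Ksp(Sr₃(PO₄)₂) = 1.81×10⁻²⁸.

Each salt precipitates once Q = Ksp for that salt.
For Ag₃PO₄: [PO₄³⁻] = (Ksp/[Ag⁺]^3) = 4.63×10⁻¹⁴ M
For Sr₃(PO₄)₂: [PO₄³⁻] = (Ksp/[Sr²⁺]^3)^(1/2) = 5.02×10⁻¹² M
The smaller threshold [PO₄³⁻] is reached first, so Ag₃PO₄ precipitates first.

Ag₃PO₄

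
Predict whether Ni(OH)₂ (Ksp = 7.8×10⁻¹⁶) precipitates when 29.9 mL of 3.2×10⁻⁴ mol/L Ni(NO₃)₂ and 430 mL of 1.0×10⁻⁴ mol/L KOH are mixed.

Yes

Total volume after mixing = 29.9 + 430 = 459.9 mL.
[Ni²⁺] = (3.2×10⁻⁴)(29.9)/459.9 = 2.1×10⁻⁵ mol/L
[OH⁻] = (1.0×10⁻⁴)(430)/459.9 = 9.3×10⁻⁵ mol/L
Q = [Ni²⁺][OH⁻]^2 = 1.8×10⁻¹³
Because Q > Ksp (1.8×10⁻¹³ vs 7.8×10⁻¹⁶), a precipitate of Ni(OH)₂ forms.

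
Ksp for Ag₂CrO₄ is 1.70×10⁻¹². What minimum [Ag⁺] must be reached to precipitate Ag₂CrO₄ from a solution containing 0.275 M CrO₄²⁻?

The threshold for precipitation is Q = Ksp.
Ag₂CrO₄(s) ⇌ 2 Ag⁺(aq) + CrO₄²⁻(aq)
Ksp = [Ag⁺]^2[CrO₄²⁻] = [Ag⁺]^2(0.275)
[Ag⁺]^2 = 1.70×10⁻¹² / (0.275) = 6.18×10⁻¹²
[Ag⁺] = 2.49×10⁻⁶ M

2.49×10⁻⁶ M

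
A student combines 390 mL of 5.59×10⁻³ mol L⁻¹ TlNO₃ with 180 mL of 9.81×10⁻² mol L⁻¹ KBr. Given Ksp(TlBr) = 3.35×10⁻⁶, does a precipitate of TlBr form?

Yes

The combined volume is 570 mL.
[Tl⁺] = (5.59×10⁻³)(390)/570 = 3.82×10⁻³ mol L⁻¹
[Br⁻] = (9.81×10⁻²)(180)/570 = 3.10×10⁻² mol L⁻¹
Q = [Tl⁺][Br⁻] = 1.18×10⁻⁴
Because Q > Ksp (1.18×10⁻⁴ vs 3.35×10⁻⁶), a precipitate of TlBr forms.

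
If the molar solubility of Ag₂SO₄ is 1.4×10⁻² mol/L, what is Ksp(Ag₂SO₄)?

Ksp = 1.1×10⁻⁵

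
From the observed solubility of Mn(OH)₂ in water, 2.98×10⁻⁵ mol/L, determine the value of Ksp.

Ksp = 1.06×10⁻¹³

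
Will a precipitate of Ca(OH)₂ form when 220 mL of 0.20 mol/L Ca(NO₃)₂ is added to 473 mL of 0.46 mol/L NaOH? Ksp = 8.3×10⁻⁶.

After mixing, V = 220 mL + 473 mL = 693 mL.
[Ca²⁺] = (0.20)(220)/693 = 6.3×10⁻² mol/L
[OH⁻] = (0.46)(473)/693 = 0.31 mol/L
Q = [Ca²⁺][OH⁻]^2 = 6.3×10⁻³
Because Q > Ksp (6.3×10⁻³ vs 8.3×10⁻⁶), a precipitate of Ca(OH)₂ forms.

Yes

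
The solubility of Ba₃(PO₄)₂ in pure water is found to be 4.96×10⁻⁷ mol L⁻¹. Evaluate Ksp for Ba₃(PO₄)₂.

Ba₃(PO₄)₂(s) ⇌ 3 Ba²⁺(aq) + 2 PO₄³⁻(aq)
Let s be the molar solubility. Then [Ba²⁺] = 3s and [PO₄³⁻] = 2s.
Ksp = [Ba²⁺]^3[PO₄³⁻]^2 = (3s)^3 · (2s)^2 = 108s^5
Ksp = 108 × (4.96×10⁻⁷)^5 = 3.24×10⁻³⁰

Ksp = 3.24×10⁻³⁰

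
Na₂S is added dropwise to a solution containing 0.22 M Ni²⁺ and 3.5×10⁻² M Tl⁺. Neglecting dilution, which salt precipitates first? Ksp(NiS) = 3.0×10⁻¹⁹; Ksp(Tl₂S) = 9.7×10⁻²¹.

Each salt precipitates once Q = Ksp for that salt.
For NiS: [S²⁻] = (Ksp/[Ni²⁺]) = 1.4×10⁻¹⁸ M
For Tl₂S: [S²⁻] = (Ksp/[Tl⁺]^2) = 7.9×10⁻¹⁸ M
The smaller threshold [S²⁻] is reached first, so NiS precipitates first.

NiS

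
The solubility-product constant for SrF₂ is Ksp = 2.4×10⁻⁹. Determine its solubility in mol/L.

SrF₂(s) ⇌ Sr²⁺(aq) + 2 F⁻(aq)
If s mol/L of SrF₂ dissolves, [Sr²⁺] = s and [F⁻] = 2s.
Ksp = [Sr²⁺][F⁻]^2 = s · (2s)^2 = 4s^3
4s^3 = 2.4×10⁻⁹  ⇒  s^3 = 6.0×10⁻¹⁰
Taking the 3rd root, s = 8.4×10⁻⁴ mol/L.

8.4×10⁻⁴ M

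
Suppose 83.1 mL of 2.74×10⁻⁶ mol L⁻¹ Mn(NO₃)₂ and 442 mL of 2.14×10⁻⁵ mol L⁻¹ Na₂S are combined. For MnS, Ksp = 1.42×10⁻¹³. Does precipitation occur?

Yes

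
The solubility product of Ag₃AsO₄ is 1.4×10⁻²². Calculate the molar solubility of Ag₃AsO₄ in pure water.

1.5×10⁻⁶ M

Ag₃AsO₄(s) ⇌ 3 Ag⁺(aq) + AsO₄³⁻(aq)
If s mol/L of Ag₃AsO₄ dissolves, [Ag⁺] = 3s and [AsO₄³⁻] = s.
Ksp = [Ag⁺]^3[AsO₄³⁻] = (3s)^3 · s = 27s^4
27s^4 = 1.4×10⁻²²  ⇒  s^4 = 5.2×10⁻²⁴
s = 1.5×10⁻⁶ M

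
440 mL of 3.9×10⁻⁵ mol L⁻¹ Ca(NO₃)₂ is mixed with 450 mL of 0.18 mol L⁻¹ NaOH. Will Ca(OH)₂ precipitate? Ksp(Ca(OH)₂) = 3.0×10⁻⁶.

No

After mixing, V = 440 mL + 450 mL = 890 mL.
[Ca²⁺] = (3.9×10⁻⁵)(440)/890 = 1.9×10⁻⁵ mol L⁻¹
[OH⁻] = (0.18)(450)/890 = 9.1×10⁻² mol L⁻¹
Q = [Ca²⁺][OH⁻]^2 = 1.6×10⁻⁷
Q = 1.6×10⁻⁷ < Ksp = 3.0×10⁻⁶, so the solution is unsaturated and no precipitate forms.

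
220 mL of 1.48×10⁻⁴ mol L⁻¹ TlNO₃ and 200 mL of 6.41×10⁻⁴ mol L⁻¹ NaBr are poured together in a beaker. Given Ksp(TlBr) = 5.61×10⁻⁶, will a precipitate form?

No

After mixing, V = 220 mL + 200 mL = 420 mL.
[Tl⁺] = (1.48×10⁻⁴)(220)/420 = 7.75×10⁻⁵ mol L⁻¹
[Br⁻] = (6.41×10⁻⁴)(200)/420 = 3.05×10⁻⁴ mol L⁻¹
Q = [Tl⁺][Br⁻] = 2.37×10⁻⁸
Since Q (2.37×10⁻⁸) is less than Ksp (5.61×10⁻⁶), no TlBr precipitates.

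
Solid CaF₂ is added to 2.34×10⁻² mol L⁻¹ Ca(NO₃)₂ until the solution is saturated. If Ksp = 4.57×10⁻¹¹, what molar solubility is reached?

2.21×10⁻⁵ M

CaF₂(s) ⇌ Ca²⁺(aq) + 2 F⁻(aq)
The solution already contains Ca²⁺ at 2.34×10⁻² mol L⁻¹. Let s be the molar solubility of CaF₂.
[Ca²⁺] ≈ 2.34×10⁻² mol L⁻¹ (common ion dominates); [F⁻] = 2s.
Ksp = [Ca²⁺][F⁻]^2 = (2.34×10⁻²)(2s)^2
(2s)^2 = 4.57×10⁻¹¹ / (2.34×10⁻²) = 1.95×10⁻⁹
s = 2.21×10⁻⁵ mol L⁻¹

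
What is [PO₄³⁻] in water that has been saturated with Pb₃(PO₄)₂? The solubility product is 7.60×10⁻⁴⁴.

1.86×10⁻⁹ M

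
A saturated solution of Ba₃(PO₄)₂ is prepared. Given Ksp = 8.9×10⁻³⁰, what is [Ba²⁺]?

Ba₃(PO₄)₂(s) ⇌ 3 Ba²⁺(aq) + 2 PO₄³⁻(aq)
With molar solubility s: [Ba²⁺] = 3s, [PO₄³⁻] = 2s.
Ksp = [Ba²⁺]^3[PO₄³⁻]^2 = (3s)^3 · (2s)^2 = 108s^5 = 8.9×10⁻³⁰
s = 6.1×10⁻⁷ mol/L
[Ba²⁺] = 3s = 1.8×10⁻⁶ mol/L

1.8×10⁻⁶ M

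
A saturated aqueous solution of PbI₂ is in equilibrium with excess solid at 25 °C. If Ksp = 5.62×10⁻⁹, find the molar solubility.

PbI₂(s) ⇌ Pb²⁺(aq) + 2 I⁻(aq)
Let s be the molar solubility. Then [Pb²⁺] = s and [I⁻] = 2s.
Ksp = [Pb²⁺][I⁻]^2 = s · (2s)^2 = 4s^3
4s^3 = 5.62×10⁻⁹  ⇒  s^3 = 1.41×10⁻⁹
s = (1.41×10⁻⁹)^(1/3) = 1.12×10⁻³ M

1.12×10⁻³ M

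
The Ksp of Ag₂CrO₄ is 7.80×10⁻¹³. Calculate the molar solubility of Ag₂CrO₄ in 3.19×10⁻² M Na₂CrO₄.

2.47×10⁻⁶ M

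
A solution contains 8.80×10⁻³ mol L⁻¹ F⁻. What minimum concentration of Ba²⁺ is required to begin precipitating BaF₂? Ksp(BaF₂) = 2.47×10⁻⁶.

3.19×10⁻² M

Precipitation of each salt begins when its ion product equals Ksp.
BaF₂(s) ⇌ Ba²⁺(aq) + 2 F⁻(aq)
Ksp = [Ba²⁺][F⁻]^2 = [Ba²⁺](8.80×10⁻³)^2
[Ba²⁺] = 2.47×10⁻⁶ / (8.80×10⁻³)^2 = 3.19×10⁻²
[Ba²⁺] = 3.19×10⁻² mol L⁻¹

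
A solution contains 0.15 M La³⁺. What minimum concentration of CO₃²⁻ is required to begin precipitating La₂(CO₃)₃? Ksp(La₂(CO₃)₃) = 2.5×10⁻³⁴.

Precipitation of each salt begins when its ion product equals Ksp.
La₂(CO₃)₃(s) ⇌ 2 La³⁺(aq) + 3 CO₃²⁻(aq)
Ksp = [La³⁺]^2[CO₃²⁻]^3 = [CO₃²⁻]^3(0.15)^2
[CO₃²⁻]^3 = 2.5×10⁻³⁴ / (0.15)^2 = 1.1×10⁻³²
[CO₃²⁻] = 2.2×10⁻¹¹ M

2.2×10⁻¹¹ M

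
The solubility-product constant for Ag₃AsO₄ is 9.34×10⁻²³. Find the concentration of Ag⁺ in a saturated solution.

Ag₃AsO₄(s) ⇌ 3 Ag⁺(aq) + AsO₄³⁻(aq)
Call the molar solubility s, so that [Ag⁺] = 3s and [AsO₄³⁻] = s.
Ksp = [Ag⁺]^3[AsO₄³⁻] = (3s)^3 · s = 27s^4 = 9.34×10⁻²³
s = 1.36×10⁻⁶ mol/L
[Ag⁺] = 3s = 4.09×10⁻⁶ mol/L

4.09×10⁻⁶ M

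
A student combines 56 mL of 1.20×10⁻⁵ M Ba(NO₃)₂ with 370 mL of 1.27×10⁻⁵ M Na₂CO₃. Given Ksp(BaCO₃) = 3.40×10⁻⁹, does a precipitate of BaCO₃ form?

No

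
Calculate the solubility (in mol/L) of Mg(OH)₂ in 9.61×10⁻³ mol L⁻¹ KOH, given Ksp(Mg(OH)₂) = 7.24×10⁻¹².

Mg(OH)₂(s) ⇌ Mg²⁺(aq) + 2 OH⁻(aq)
With OH⁻ already at 9.61×10⁻³ mol L⁻¹ and s small, take [OH⁻] ≈ 9.61×10⁻³ mol L⁻¹ and [Mg²⁺] = s.
Ksp = [Mg²⁺][OH⁻]^2 = s(9.61×10⁻³)^2
s = 7.24×10⁻¹² / (9.61×10⁻³)^2 = 7.84×10⁻⁸
s = 7.84×10⁻⁸ mol L⁻¹

7.84×10⁻⁸ M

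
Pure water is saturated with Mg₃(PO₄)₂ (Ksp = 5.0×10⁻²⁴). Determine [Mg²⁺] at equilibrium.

2.6×10⁻⁵ M

Mg₃(PO₄)₂(s) ⇌ 3 Mg²⁺(aq) + 2 PO₄³⁻(aq)
Let s be the molar solubility. Then [Mg²⁺] = 3s and [PO₄³⁻] = 2s.
Ksp = [Mg²⁺]^3[PO₄³⁻]^2 = (3s)^3 · (2s)^2 = 108s^5 = 5.0×10⁻²⁴
s = 8.6×10⁻⁶ M
[Mg²⁺] = 3s = 2.6×10⁻⁵ M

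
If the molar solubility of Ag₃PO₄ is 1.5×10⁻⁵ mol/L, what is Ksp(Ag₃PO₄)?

Ag₃PO₄(s) ⇌ 3 Ag⁺(aq) + PO₄³⁻(aq)
Let s be the molar solubility. Then [Ag⁺] = 3s and [PO₄³⁻] = s.
Ksp = [Ag⁺]^3[PO₄³⁻] = (3s)^3 · s = 27s^4
Ksp = 27 × (1.5×10⁻⁵)^4 = 1.4×10⁻¹⁸

Ksp = 1.4×10⁻¹⁸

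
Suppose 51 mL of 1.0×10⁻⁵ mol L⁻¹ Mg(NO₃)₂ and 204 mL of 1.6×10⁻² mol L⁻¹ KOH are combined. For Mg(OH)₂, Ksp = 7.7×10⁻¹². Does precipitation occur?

Total volume after mixing = 51 + 204 = 255 mL.
[Mg²⁺] = (1.0×10⁻⁵)(51)/255 = 2.0×10⁻⁶ mol L⁻¹
[OH⁻] = (1.6×10⁻²)(204)/255 = 1.3×10⁻² mol L⁻¹
Q = [Mg²⁺][OH⁻]^2 = 3.3×10⁻¹⁰
Since Q (3.3×10⁻¹⁰) exceeds Ksp (7.7×10⁻¹²), Mg(OH)₂ will precipitate.

Yes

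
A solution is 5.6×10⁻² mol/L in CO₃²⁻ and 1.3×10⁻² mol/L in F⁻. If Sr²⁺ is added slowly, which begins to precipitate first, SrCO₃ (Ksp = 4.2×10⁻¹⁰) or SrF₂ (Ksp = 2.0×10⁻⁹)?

Precipitation of each salt begins when its ion product equals Ksp.
For SrCO₃: [Sr²⁺] = (Ksp/[CO₃²⁻]) = 7.5×10⁻⁹ mol/L
For SrF₂: [Sr²⁺] = (Ksp/[F⁻]^2) = 1.2×10⁻⁵ mol/L
SrCO₃ requires the lower [Sr²⁺], so it precipitates first.

SrCO₃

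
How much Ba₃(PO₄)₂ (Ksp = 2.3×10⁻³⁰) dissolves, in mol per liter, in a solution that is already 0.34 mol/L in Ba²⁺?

Ba₃(PO₄)₂(s) ⇌ 3 Ba²⁺(aq) + 2 PO₄³⁻(aq)
The solution already contains Ba²⁺ at 0.34 mol/L. Let s be the molar solubility of Ba₃(PO₄)₂.
[Ba²⁺] ≈ 0.34 mol/L (common ion dominates); [PO₄³⁻] = 2s.
Ksp = [Ba²⁺]^3[PO₄³⁻]^2 = (0.34)^3(2s)^2
(2s)^2 = 2.3×10⁻³⁰ / (0.34)^3 = 5.9×10⁻²⁹
s = 3.8×10⁻¹⁵ mol/L

3.8×10⁻¹⁵ M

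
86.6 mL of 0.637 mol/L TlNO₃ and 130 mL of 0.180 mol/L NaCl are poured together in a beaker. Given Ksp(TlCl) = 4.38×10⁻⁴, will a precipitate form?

Yes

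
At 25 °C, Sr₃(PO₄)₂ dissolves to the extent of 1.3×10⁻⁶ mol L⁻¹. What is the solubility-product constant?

Ksp = 4.0×10⁻²⁸

Sr₃(PO₄)₂(s) ⇌ 3 Sr²⁺(aq) + 2 PO₄³⁻(aq)
For each mole of Sr₃(PO₄)₂ that dissolves per liter, [Sr²⁺] = 3s and [PO₄³⁻] = 2s; let s denote this solubility.
Ksp = [Sr²⁺]^3[PO₄³⁻]^2 = (3s)^3 · (2s)^2 = 108s^5
Ksp = 108 × (1.3×10⁻⁶)^5 = 4.0×10⁻²⁸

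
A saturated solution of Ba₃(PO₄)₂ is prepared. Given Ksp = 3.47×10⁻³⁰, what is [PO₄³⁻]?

1.01×10⁻⁶ M

Ba₃(PO₄)₂(s) ⇌ 3 Ba²⁺(aq) + 2 PO₄³⁻(aq)
For each mole of Ba₃(PO₄)₂ that dissolves per liter, [Ba²⁺] = 3s and [PO₄³⁻] = 2s; let s denote this solubility.
Ksp = [Ba²⁺]^3[PO₄³⁻]^2 = (3s)^3 · (2s)^2 = 108s^5 = 3.47×10⁻³⁰
s = 5.03×10⁻⁷ mol/L
[PO₄³⁻] = 2s = 1.01×10⁻⁶ mol/L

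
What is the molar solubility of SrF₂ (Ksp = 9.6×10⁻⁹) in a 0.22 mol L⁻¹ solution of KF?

SrF₂(s) ⇌ Sr²⁺(aq) + 2 F⁻(aq)
The solution already contains F⁻ at 0.22 mol L⁻¹. Let s be the molar solubility of SrF₂.
[F⁻] ≈ 0.22 mol L⁻¹ (common ion dominates); [Sr²⁺] = s.
Ksp = [Sr²⁺][F⁻]^2 = s(0.22)^2
s = 9.6×10⁻⁹ / (0.22)^2 = 2.0×10⁻⁷
s = 2.0×10⁻⁷ mol L⁻¹

2.0×10⁻⁷ M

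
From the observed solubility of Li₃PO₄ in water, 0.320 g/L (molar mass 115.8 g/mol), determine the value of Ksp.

Ksp = 1.57×10⁻⁹

Molar solubility s = (0.320 g/L) / (115.8 g/mol) = 2.7634×10⁻³ mol/L
Li₃PO₄(s) ⇌ 3 Li⁺(aq) + PO₄³⁻(aq)
For each mole of Li₃PO₄ that dissolves per liter, [Li⁺] = 3s and [PO₄³⁻] = s; let s denote this solubility.
Ksp = [Li⁺]^3[PO₄³⁻] = (3s)^3 · s = 27s^4
Ksp = 27 × (2.7634×10⁻³)^4 = 1.57×10⁻⁹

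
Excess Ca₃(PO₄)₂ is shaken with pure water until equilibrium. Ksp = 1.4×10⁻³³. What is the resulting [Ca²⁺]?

Ca₃(PO₄)₂(s) ⇌ 3 Ca²⁺(aq) + 2 PO₄³⁻(aq)
For each mole of Ca₃(PO₄)₂ that dissolves per liter, [Ca²⁺] = 3s and [PO₄³⁻] = 2s; let s denote this solubility.
Ksp = [Ca²⁺]^3[PO₄³⁻]^2 = (3s)^3 · (2s)^2 = 108s^5 = 1.4×10⁻³³
s = 1.1×10⁻⁷ mol/L
[Ca²⁺] = 3s = 3.2×10⁻⁷ mol/L

3.2×10⁻⁷ M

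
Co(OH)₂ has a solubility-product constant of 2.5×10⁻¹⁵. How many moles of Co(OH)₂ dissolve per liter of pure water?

8.5×10⁻⁶ M

Co(OH)₂(s) ⇌ Co²⁺(aq) + 2 OH⁻(aq)
If s mol/L of Co(OH)₂ dissolves, [Co²⁺] = s and [OH⁻] = 2s.
Ksp = [Co²⁺][OH⁻]^2 = s · (2s)^2 = 4s^3
4s^3 = 2.5×10⁻¹⁵  ⇒  s^3 = 6.3×10⁻¹⁶
s = 8.5×10⁻⁶ mol L⁻¹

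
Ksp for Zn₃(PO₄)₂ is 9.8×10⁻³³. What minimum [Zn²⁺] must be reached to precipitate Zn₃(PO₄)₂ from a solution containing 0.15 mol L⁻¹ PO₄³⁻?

7.6×10⁻¹¹ M

Precipitation of each salt begins when its ion product equals Ksp.
Zn₃(PO₄)₂(s) ⇌ 3 Zn²⁺(aq) + 2 PO₄³⁻(aq)
Ksp = [Zn²⁺]^3[PO₄³⁻]^2 = [Zn²⁺]^3(0.15)^2
[Zn²⁺]^3 = 9.8×10⁻³³ / (0.15)^2 = 4.4×10⁻³¹
[Zn²⁺] = 7.6×10⁻¹¹ mol L⁻¹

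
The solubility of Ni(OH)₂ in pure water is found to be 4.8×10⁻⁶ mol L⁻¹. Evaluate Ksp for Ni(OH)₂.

Ni(OH)₂(s) ⇌ Ni²⁺(aq) + 2 OH⁻(aq)
If s mol/L of Ni(OH)₂ dissolves, [Ni²⁺] = s and [OH⁻] = 2s.
Ksp = [Ni²⁺][OH⁻]^2 = s · (2s)^2 = 4s^3
Ksp = 4 × (4.8×10⁻⁶)^3 = 4.4×10⁻¹⁶

Ksp = 4.4×10⁻¹⁶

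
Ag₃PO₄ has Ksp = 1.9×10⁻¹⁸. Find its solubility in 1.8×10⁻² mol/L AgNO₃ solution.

3.3×10⁻¹³ M

Ag₃PO₄(s) ⇌ 3 Ag⁺(aq) + PO₄³⁻(aq)
Let s be the solubility of Ag₃PO₄ here. The common ion gives [Ag⁺] ≈ 1.8×10⁻² mol/L, and [PO₄³⁻] = s.
Ksp = [Ag⁺]^3[PO₄³⁻] = (1.8×10⁻²)^3s
s = 1.9×10⁻¹⁸ / (1.8×10⁻²)^3 = 3.3×10⁻¹³
s = 3.3×10⁻¹³ mol/L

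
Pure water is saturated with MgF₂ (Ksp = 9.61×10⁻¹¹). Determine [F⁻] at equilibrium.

5.77×10⁻⁴ M

MgF₂(s) ⇌ Mg²⁺(aq) + 2 F⁻(aq)
Let s be the molar solubility. Then [Mg²⁺] = s and [F⁻] = 2s.
Ksp = [Mg²⁺][F⁻]^2 = s · (2s)^2 = 4s^3 = 9.61×10⁻¹¹
s = 2.89×10⁻⁴ M
[F⁻] = 2s = 5.77×10⁻⁴ M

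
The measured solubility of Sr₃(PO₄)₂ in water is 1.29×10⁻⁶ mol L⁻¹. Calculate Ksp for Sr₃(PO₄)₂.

Ksp = 3.86×10⁻²⁸

Sr₃(PO₄)₂(s) ⇌ 3 Sr²⁺(aq) + 2 PO₄³⁻(aq)
With molar solubility s: [Sr²⁺] = 3s, [PO₄³⁻] = 2s.
Ksp = [Sr²⁺]^3[PO₄³⁻]^2 = (3s)^3 · (2s)^2 = 108s^5
Ksp = 108 × (1.29×10⁻⁶)^5 = 3.86×10⁻²⁸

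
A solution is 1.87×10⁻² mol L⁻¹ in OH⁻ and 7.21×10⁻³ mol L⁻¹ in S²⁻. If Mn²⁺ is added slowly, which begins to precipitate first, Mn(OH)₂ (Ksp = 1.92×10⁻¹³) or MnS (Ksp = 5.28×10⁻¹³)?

MnS

Precipitation of each salt begins when its ion product equals Ksp.
For Mn(OH)₂: [Mn²⁺] = (Ksp/[OH⁻]^2) = 5.49×10⁻¹⁰ mol L⁻¹
For MnS: [Mn²⁺] = (Ksp/[S²⁻]) = 7.32×10⁻¹¹ mol L⁻¹
The smaller threshold [Mn²⁺] is reached first, so MnS precipitates first.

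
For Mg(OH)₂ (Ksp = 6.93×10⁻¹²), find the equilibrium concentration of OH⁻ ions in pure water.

2.40×10⁻⁴ M

Mg(OH)₂(s) ⇌ Mg²⁺(aq) + 2 OH⁻(aq)
If s mol/L of Mg(OH)₂ dissolves, [Mg²⁺] = s and [OH⁻] = 2s.
Ksp = [Mg²⁺][OH⁻]^2 = s · (2s)^2 = 4s^3 = 6.93×10⁻¹²
s = 1.20×10⁻⁴ mol/L
[OH⁻] = 2s = 2.40×10⁻⁴ mol/L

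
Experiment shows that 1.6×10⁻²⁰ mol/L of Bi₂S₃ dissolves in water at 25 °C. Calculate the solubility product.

Bi₂S₃(s) ⇌ 2 Bi³⁺(aq) + 3 S²⁻(aq)
Call the molar solubility s, so that [Bi³⁺] = 2s and [S²⁻] = 3s.
Ksp = [Bi³⁺]^2[S²⁻]^3 = (2s)^2 · (3s)^3 = 108s^5
Ksp = 108 × (1.6×10⁻²⁰)^5 = 1.1×10⁻⁹⁷

Ksp = 1.1×10⁻⁹⁷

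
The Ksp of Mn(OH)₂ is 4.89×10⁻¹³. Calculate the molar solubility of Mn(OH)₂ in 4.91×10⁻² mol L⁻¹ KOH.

Mn(OH)₂(s) ⇌ Mn²⁺(aq) + 2 OH⁻(aq)
The solution already contains OH⁻ at 4.91×10⁻² mol L⁻¹. Let s be the molar solubility of Mn(OH)₂.
[OH⁻] ≈ 4.91×10⁻² mol L⁻¹ (common ion dominates); [Mn²⁺] = s.
Ksp = [Mn²⁺][OH⁻]^2 = s(4.91×10⁻²)^2
s = 4.89×10⁻¹³ / (4.91×10⁻²)^2 = 2.03×10⁻¹⁰
s = 2.03×10⁻¹⁰ mol L⁻¹

2.03×10⁻¹⁰ M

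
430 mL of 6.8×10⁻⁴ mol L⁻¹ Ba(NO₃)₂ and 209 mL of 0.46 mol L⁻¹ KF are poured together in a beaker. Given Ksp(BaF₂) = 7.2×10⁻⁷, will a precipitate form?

Yes

The combined volume is 639 mL.
[Ba²⁺] = (6.8×10⁻⁴)(430)/639 = 4.6×10⁻⁴ mol L⁻¹
[F⁻] = (0.46)(209)/639 = 0.15 mol L⁻¹
Q = [Ba²⁺][F⁻]^2 = 1.0×10⁻⁵
Since Q (1.0×10⁻⁵) exceeds Ksp (7.2×10⁻⁷), BaF₂ will precipitate.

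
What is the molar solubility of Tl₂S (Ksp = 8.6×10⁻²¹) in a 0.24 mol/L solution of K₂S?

Tl₂S(s) ⇌ 2 Tl⁺(aq) + S²⁻(aq)
S²⁻ is already present at 0.24 mol/L. If s mol/L of Tl₂S dissolves, [Tl⁺] = 2s while [S²⁻] ≈ 0.24 mol/L.
Ksp = [Tl⁺]^2[S²⁻] = (2s)^2(0.24)
(2s)^2 = 8.6×10⁻²¹ / (0.24) = 3.6×10⁻²⁰
s = 9.5×10⁻¹¹ mol/L

9.5×10⁻¹¹ M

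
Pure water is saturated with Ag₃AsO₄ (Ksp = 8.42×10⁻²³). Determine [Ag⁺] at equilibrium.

3.99×10⁻⁶ M

Ag₃AsO₄(s) ⇌ 3 Ag⁺(aq) + AsO₄³⁻(aq)
For each mole of Ag₃AsO₄ that dissolves per liter, [Ag⁺] = 3s and [AsO₄³⁻] = s; let s denote this solubility.
Ksp = [Ag⁺]^3[AsO₄³⁻] = (3s)^3 · s = 27s^4 = 8.42×10⁻²³
s = 1.33×10⁻⁶ M
[Ag⁺] = 3s = 3.99×10⁻⁶ M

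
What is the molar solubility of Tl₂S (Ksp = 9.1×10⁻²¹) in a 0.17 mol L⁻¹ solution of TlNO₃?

Tl₂S(s) ⇌ 2 Tl⁺(aq) + S²⁻(aq)
The solution already contains Tl⁺ at 0.17 mol L⁻¹. Let s be the molar solubility of Tl₂S.
[Tl⁺] ≈ 0.17 mol L⁻¹ (common ion dominates); [S²⁻] = s.
Ksp = [Tl⁺]^2[S²⁻] = (0.17)^2s
s = 9.1×10⁻²¹ / (0.17)^2 = 3.1×10⁻¹⁹
s = 3.1×10⁻¹⁹ mol L⁻¹

3.1×10⁻¹⁹ M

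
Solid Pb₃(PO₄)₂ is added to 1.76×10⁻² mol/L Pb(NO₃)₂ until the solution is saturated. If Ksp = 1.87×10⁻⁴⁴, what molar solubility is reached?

2.93×10⁻²⁰ M

Pb₃(PO₄)₂(s) ⇌ 3 Pb²⁺(aq) + 2 PO₄³⁻(aq)
Let s be the solubility of Pb₃(PO₄)₂ here. The common ion gives [Pb²⁺] ≈ 1.76×10⁻² mol/L, and [PO₄³⁻] = 2s.
Ksp = [Pb²⁺]^3[PO₄³⁻]^2 = (1.76×10⁻²)^3(2s)^2
(2s)^2 = 1.87×10⁻⁴⁴ / (1.76×10⁻²)^3 = 3.43×10⁻³⁹
s = 2.93×10⁻²⁰ mol/L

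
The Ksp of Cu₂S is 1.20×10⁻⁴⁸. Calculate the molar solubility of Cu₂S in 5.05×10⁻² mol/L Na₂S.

Cu₂S(s) ⇌ 2 Cu⁺(aq) + S²⁻(aq)
Let s be the solubility of Cu₂S here. The common ion gives [S²⁻] ≈ 5.05×10⁻² mol/L, and [Cu⁺] = 2s.
Ksp = [Cu⁺]^2[S²⁻] = (2s)^2(5.05×10⁻²)
(2s)^2 = 1.20×10⁻⁴⁸ / (5.05×10⁻²) = 2.38×10⁻⁴⁷
s = 2.44×10⁻²⁴ mol/L

2.44×10⁻²⁴ M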